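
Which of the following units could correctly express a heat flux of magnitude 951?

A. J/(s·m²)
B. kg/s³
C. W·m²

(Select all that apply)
A, B

heat flux has SI base units: kg / s^3

Checking each option against kg / s^3:
  A. J/(s·m²): ✓ matches
  B. kg/s³: ✓ matches
  C. W·m²: ✗ does not match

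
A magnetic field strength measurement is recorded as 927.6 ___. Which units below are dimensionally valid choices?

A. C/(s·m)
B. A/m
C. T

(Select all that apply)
A, B

magnetic field strength has SI base units: A / m

Checking each option against A / m:
  A. C/(s·m): ✓ matches
  B. A/m: ✓ matches
  C. T: ✗ does not match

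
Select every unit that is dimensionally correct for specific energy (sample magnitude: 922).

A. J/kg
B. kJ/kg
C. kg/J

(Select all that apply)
A, B

specific energy has SI base units: m^2 / s^2

Checking each option against m^2 / s^2:
  A. J/kg: ✓ matches
  B. kJ/kg: ✓ matches
  C. kg/J: ✗ does not match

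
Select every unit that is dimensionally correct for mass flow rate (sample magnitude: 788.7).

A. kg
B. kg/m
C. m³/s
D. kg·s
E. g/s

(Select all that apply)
E

mass flow rate has SI base units: kg / s

Checking each option against kg / s:
  A. kg: ✗ does not match
  B. kg/m: ✗ does not match
  C. m³/s: ✗ does not match
  D. kg·s: ✗ does not match
  E. g/s: ✓ matches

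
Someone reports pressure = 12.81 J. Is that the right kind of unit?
No

pressure has SI base units: kg / (m * s^2)
J does NOT reduce to kg / (m * s^2); a valid unit for pressure would be e.g. Pa.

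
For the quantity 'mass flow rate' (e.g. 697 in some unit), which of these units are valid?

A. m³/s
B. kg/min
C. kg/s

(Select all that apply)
B, C

mass flow rate has SI base units: kg / s

Checking each option against kg / s:
  A. m³/s: ✗ does not match
  B. kg/min: ✓ matches
  C. kg/s: ✓ matches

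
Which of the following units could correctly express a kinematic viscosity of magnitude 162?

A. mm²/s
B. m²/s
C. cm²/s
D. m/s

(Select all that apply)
A, B, C

kinematic viscosity has SI base units: m^2 / s

Checking each option against m^2 / s:
  A. mm²/s: ✓ matches
  B. m²/s: ✓ matches
  C. cm²/s: ✓ matches
  D. m/s: ✗ does not match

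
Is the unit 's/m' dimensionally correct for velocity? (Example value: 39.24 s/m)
No

velocity has SI base units: m / s
s/m does NOT reduce to m / s; a valid unit for velocity would be e.g. m/s.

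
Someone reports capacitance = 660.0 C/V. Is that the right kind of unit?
Yes

capacitance has SI base units: A^2 * s^4 / (kg * m^2)
C/V reduces to the same SI base units, so it is a valid unit for capacitance.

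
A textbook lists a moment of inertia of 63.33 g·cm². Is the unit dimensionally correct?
Yes

moment of inertia has SI base units: kg * m^2
g·cm² reduces to the same SI base units, so it is a valid unit for moment of inertia.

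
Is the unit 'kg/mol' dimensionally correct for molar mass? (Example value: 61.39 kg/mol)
Yes

molar mass has SI base units: kg / mol
kg/mol reduces to the same SI base units, so it is a valid unit for molar mass.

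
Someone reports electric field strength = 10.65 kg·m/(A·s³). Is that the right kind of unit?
Yes

electric field strength has SI base units: kg * m / (A * s^3)
kg·m/(A·s³) reduces to the same SI base units, so it is a valid unit for electric field strength.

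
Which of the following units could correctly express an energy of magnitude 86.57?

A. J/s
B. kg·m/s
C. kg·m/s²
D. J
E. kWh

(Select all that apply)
D, E

energy has SI base units: kg * m^2 / s^2

Checking each option against kg * m^2 / s^2:
  A. J/s: ✗ does not match
  B. kg·m/s: ✗ does not match
  C. kg·m/s²: ✗ does not match
  D. J: ✓ matches
  E. kWh: ✓ matches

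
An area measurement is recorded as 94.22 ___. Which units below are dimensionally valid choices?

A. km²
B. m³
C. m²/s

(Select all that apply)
A

area has SI base units: m^2

Checking each option against m^2:
  A. km²: ✓ matches
  B. m³: ✗ does not match
  C. m²/s: ✗ does not match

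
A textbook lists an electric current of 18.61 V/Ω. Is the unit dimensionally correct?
Yes

electric current has SI base units: A
V/Ω reduces to the same SI base units, so it is a valid unit for electric current.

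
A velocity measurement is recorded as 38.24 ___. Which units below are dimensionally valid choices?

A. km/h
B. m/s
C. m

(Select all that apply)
A, B

velocity has SI base units: m / s

Checking each option against m / s:
  A. km/h: ✓ matches
  B. m/s: ✓ matches
  C. m: ✗ does not match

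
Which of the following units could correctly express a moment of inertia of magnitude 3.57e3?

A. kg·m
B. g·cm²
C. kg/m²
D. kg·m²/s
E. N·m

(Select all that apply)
B

moment of inertia has SI base units: kg * m^2

Checking each option against kg * m^2:
  A. kg·m: ✗ does not match
  B. g·cm²: ✓ matches
  C. kg/m²: ✗ does not match
  D. kg·m²/s: ✗ does not match
  E. N·m: ✗ does not match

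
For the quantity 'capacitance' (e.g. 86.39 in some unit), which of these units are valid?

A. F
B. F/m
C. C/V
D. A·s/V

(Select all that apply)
A, C, D

capacitance has SI base units: A^2 * s^4 / (kg * m^2)

Checking each option against A^2 * s^4 / (kg * m^2):
  A. F: ✓ matches
  B. F/m: ✗ does not match
  C. C/V: ✓ matches
  D. A·s/V: ✓ matches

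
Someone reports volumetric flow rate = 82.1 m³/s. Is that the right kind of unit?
Yes

volumetric flow rate has SI base units: m^3 / s
m³/s reduces to the same SI base units, so it is a valid unit for volumetric flow rate.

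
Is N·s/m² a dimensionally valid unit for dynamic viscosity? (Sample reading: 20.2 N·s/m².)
Yes

dynamic viscosity has SI base units: kg / (m * s)
N·s/m² reduces to the same SI base units, so it is a valid unit for dynamic viscosity.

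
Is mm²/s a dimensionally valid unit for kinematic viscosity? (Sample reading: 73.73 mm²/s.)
Yes

kinematic viscosity has SI base units: m^2 / s
mm²/s reduces to the same SI base units, so it is a valid unit for kinematic viscosity.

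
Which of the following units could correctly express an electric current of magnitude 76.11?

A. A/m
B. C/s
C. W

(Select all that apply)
B

electric current has SI base units: A

Checking each option against A:
  A. A/m: ✗ does not match
  B. C/s: ✓ matches
  C. W: ✗ does not match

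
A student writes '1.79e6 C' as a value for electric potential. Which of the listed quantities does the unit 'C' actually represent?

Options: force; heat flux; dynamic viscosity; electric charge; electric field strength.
electric charge

electric potential should have units dimensionally equivalent to kg * m^2 / (A * s^3) (e.g. V).
The given unit 'C' reduces to A * s. Of the listed options, that is the dimensionality of electric charge.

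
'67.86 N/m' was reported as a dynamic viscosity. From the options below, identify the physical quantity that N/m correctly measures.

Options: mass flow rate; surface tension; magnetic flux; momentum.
surface tension

dynamic viscosity should have units dimensionally equivalent to kg / (m * s) (e.g. Pa·s).
The given unit 'N/m' reduces to kg / s^2. Of the listed options, that is the dimensionality of surface tension.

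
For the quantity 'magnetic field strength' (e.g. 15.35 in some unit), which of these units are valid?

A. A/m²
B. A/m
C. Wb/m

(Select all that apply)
B

magnetic field strength has SI base units: A / m

Checking each option against A / m:
  A. A/m²: ✗ does not match
  B. A/m: ✓ matches
  C. Wb/m: ✗ does not match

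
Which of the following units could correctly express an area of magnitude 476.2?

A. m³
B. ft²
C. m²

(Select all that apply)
B, C

area has SI base units: m^2

Checking each option against m^2:
  A. m³: ✗ does not match
  B. ft²: ✓ matches
  C. m²: ✓ matches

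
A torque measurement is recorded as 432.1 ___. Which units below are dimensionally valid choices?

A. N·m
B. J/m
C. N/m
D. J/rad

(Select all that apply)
A, D

torque has SI base units: kg * m^2 / s^2

Checking each option against kg * m^2 / s^2:
  A. N·m: ✓ matches
  B. J/m: ✗ does not match
  C. N/m: ✗ does not match
  D. J/rad: ✓ matches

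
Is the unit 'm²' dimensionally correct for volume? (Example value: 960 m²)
No

volume has SI base units: m^3
m² does NOT reduce to m^3; a valid unit for volume would be e.g. m³.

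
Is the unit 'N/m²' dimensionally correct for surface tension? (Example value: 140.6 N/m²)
No

surface tension has SI base units: kg / s^2
N/m² does NOT reduce to kg / s^2; a valid unit for surface tension would be e.g. N/m.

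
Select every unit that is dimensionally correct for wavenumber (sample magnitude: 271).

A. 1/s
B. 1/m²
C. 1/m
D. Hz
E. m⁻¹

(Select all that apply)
C, E

wavenumber has SI base units: 1 / m

Checking each option against 1 / m:
  A. 1/s: ✗ does not match
  B. 1/m²: ✗ does not match
  C. 1/m: ✓ matches
  D. Hz: ✗ does not match
  E. m⁻¹: ✓ matches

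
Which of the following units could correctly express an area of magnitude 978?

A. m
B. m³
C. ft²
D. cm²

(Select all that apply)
C, D

area has SI base units: m^2

Checking each option against m^2:
  A. m: ✗ does not match
  B. m³: ✗ does not match
  C. ft²: ✓ matches
  D. cm²: ✓ matches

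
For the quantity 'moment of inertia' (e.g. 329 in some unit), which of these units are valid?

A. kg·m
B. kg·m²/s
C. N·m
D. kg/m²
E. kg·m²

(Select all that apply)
E

moment of inertia has SI base units: kg * m^2

Checking each option against kg * m^2:
  A. kg·m: ✗ does not match
  B. kg·m²/s: ✗ does not match
  C. N·m: ✗ does not match
  D. kg/m²: ✗ does not match
  E. kg·m²: ✓ matches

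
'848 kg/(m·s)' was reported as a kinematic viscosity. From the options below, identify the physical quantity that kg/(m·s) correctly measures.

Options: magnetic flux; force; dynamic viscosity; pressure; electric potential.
dynamic viscosity

kinematic viscosity should have units dimensionally equivalent to m^2 / s (e.g. m²/s).
The given unit 'kg/(m·s)' reduces to kg / (m * s). Of the listed options, that is the dimensionality of dynamic viscosity.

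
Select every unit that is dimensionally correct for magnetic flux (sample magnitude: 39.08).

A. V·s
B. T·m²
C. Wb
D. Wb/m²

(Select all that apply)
A, B, C

magnetic flux has SI base units: kg * m^2 / (A * s^2)

Checking each option against kg * m^2 / (A * s^2):
  A. V·s: ✓ matches
  B. T·m²: ✓ matches
  C. Wb: ✓ matches
  D. Wb/m²: ✗ does not match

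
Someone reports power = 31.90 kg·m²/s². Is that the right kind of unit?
No

power has SI base units: kg * m^2 / s^3
kg·m²/s² does NOT reduce to kg * m^2 / s^3; a valid unit for power would be e.g. W.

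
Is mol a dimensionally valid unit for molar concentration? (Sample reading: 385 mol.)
No

molar concentration has SI base units: mol / m^3
mol does NOT reduce to mol / m^3; a valid unit for molar concentration would be e.g. mol/m³.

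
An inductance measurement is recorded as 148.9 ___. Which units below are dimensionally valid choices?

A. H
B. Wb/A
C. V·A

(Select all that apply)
A, B

inductance has SI base units: kg * m^2 / (A^2 * s^2)

Checking each option against kg * m^2 / (A^2 * s^2):
  A. H: ✓ matches
  B. Wb/A: ✓ matches
  C. V·A: ✗ does not match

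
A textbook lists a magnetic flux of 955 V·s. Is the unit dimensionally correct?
Yes

magnetic flux has SI base units: kg * m^2 / (A * s^2)
V·s reduces to the same SI base units, so it is a valid unit for magnetic flux.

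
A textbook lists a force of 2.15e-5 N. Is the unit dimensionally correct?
Yes

force has SI base units: kg * m / s^2
N reduces to the same SI base units, so it is a valid unit for force.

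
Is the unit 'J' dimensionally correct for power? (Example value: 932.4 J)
No

power has SI base units: kg * m^2 / s^3
J does NOT reduce to kg * m^2 / s^3; a valid unit for power would be e.g. W.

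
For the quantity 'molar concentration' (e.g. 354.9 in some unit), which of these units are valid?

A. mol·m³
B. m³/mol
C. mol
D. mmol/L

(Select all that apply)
D

molar concentration has SI base units: mol / m^3

Checking each option against mol / m^3:
  A. mol·m³: ✗ does not match
  B. m³/mol: ✗ does not match
  C. mol: ✗ does not match
  D. mmol/L: ✓ matches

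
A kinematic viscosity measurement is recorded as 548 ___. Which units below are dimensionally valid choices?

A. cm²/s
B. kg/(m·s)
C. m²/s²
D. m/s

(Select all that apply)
A

kinematic viscosity has SI base units: m^2 / s

Checking each option against m^2 / s:
  A. cm²/s: ✓ matches
  B. kg/(m·s): ✗ does not match
  C. m²/s²: ✗ does not match
  D. m/s: ✗ does not match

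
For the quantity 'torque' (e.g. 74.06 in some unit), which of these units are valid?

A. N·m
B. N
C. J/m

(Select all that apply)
A

torque has SI base units: kg * m^2 / s^2

Checking each option against kg * m^2 / s^2:
  A. N·m: ✓ matches
  B. N: ✗ does not match
  C. J/m: ✗ does not match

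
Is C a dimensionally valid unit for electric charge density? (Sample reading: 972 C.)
No

electric charge density has SI base units: A * s / m^3
C does NOT reduce to A * s / m^3; a valid unit for electric charge density would be e.g. C/m³.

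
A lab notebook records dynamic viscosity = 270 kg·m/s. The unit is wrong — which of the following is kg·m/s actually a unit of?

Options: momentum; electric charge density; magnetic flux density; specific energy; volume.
momentum

dynamic viscosity should have units dimensionally equivalent to kg / (m * s) (e.g. Pa·s).
The given unit 'kg·m/s' reduces to kg * m / s. Of the listed options, that is the dimensionality of momentum.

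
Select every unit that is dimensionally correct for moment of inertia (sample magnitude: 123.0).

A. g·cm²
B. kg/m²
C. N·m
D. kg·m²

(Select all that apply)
A, D

moment of inertia has SI base units: kg * m^2

Checking each option against kg * m^2:
  A. g·cm²: ✓ matches
  B. kg/m²: ✗ does not match
  C. N·m: ✗ does not match
  D. kg·m²: ✓ matches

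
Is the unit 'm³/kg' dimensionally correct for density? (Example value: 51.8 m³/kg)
No

density has SI base units: kg / m^3
m³/kg does NOT reduce to kg / m^3; a valid unit for density would be e.g. kg/m³.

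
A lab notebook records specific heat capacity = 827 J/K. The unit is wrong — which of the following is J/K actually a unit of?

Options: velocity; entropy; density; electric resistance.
entropy

specific heat capacity should have units dimensionally equivalent to m^2 / (s^2 * K) (e.g. J/(kg·K)).
The given unit 'J/K' reduces to kg * m^2 / (s^2 * K). Of the listed options, that is the dimensionality of entropy.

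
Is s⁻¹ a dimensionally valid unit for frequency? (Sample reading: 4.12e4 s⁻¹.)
Yes

frequency has SI base units: 1 / s
s⁻¹ reduces to the same SI base units, so it is a valid unit for frequency.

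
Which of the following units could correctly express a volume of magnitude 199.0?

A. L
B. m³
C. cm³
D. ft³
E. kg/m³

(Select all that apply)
A, B, C, D

volume has SI base units: m^3

Checking each option against m^3:
  A. L: ✓ matches
  B. m³: ✓ matches
  C. cm³: ✓ matches
  D. ft³: ✓ matches
  E. kg/m³: ✗ does not match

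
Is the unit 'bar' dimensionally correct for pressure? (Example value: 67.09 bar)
Yes

pressure has SI base units: kg / (m * s^2)
bar reduces to the same SI base units, so it is a valid unit for pressure.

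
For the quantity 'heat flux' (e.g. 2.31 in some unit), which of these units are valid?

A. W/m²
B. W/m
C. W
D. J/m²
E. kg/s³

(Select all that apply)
A, E

heat flux has SI base units: kg / s^3

Checking each option against kg / s^3:
  A. W/m²: ✓ matches
  B. W/m: ✗ does not match
  C. W: ✗ does not match
  D. J/m²: ✗ does not match
  E. kg/s³: ✓ matches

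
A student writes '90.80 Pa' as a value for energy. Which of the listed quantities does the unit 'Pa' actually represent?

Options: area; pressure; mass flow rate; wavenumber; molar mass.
pressure

energy should have units dimensionally equivalent to kg * m^2 / s^2 (e.g. J).
The given unit 'Pa' reduces to kg / (m * s^2). Of the listed options, that is the dimensionality of pressure.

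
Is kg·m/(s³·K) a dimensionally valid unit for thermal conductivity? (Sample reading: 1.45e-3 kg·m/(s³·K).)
Yes

thermal conductivity has SI base units: kg * m / (s^3 * K)
kg·m/(s³·K) reduces to the same SI base units, so it is a valid unit for thermal conductivity.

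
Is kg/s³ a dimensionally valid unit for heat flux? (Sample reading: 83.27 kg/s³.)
Yes

heat flux has SI base units: kg / s^3
kg/s³ reduces to the same SI base units, so it is a valid unit for heat flux.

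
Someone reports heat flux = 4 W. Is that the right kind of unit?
No

heat flux has SI base units: kg / s^3
W does NOT reduce to kg / s^3; a valid unit for heat flux would be e.g. W/m².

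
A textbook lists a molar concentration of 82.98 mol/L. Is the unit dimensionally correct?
Yes

molar concentration has SI base units: mol / m^3
mol/L reduces to the same SI base units, so it is a valid unit for molar concentration.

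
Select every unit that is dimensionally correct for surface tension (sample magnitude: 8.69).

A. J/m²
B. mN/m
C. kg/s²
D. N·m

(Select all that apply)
A, B, C

surface tension has SI base units: kg / s^2

Checking each option against kg / s^2:
  A. J/m²: ✓ matches
  B. mN/m: ✓ matches
  C. kg/s²: ✓ matches
  D. N·m: ✗ does not match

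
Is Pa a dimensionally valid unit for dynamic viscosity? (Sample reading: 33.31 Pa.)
No

dynamic viscosity has SI base units: kg / (m * s)
Pa does NOT reduce to kg / (m * s); a valid unit for dynamic viscosity would be e.g. Pa·s.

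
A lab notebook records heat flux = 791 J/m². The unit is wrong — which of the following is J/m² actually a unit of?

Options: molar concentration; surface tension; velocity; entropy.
surface tension

heat flux should have units dimensionally equivalent to kg / s^3 (e.g. W/m²).
The given unit 'J/m²' reduces to kg / s^2. Of the listed options, that is the dimensionality of surface tension.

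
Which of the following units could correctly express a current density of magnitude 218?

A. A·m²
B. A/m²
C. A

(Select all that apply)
B

current density has SI base units: A / m^2

Checking each option against A / m^2:
  A. A·m²: ✗ does not match
  B. A/m²: ✓ matches
  C. A: ✗ does not match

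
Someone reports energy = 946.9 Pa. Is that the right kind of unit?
No

energy has SI base units: kg * m^2 / s^2
Pa does NOT reduce to kg * m^2 / s^2; a valid unit for energy would be e.g. J.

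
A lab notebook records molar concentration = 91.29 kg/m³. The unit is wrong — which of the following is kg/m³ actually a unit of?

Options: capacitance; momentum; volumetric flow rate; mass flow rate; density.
density

molar concentration should have units dimensionally equivalent to mol / m^3 (e.g. mol/m³).
The given unit 'kg/m³' reduces to kg / m^3. Of the listed options, that is the dimensionality of density.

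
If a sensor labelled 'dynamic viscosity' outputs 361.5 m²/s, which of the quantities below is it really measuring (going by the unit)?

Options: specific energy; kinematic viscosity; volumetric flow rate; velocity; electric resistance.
kinematic viscosity

dynamic viscosity should have units dimensionally equivalent to kg / (m * s) (e.g. Pa·s).
The given unit 'm²/s' reduces to m^2 / s. Of the listed options, that is the dimensionality of kinematic viscosity.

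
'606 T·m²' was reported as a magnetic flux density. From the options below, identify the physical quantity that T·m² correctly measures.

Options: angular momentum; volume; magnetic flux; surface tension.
magnetic flux

magnetic flux density should have units dimensionally equivalent to kg / (A * s^2) (e.g. T).
The given unit 'T·m²' reduces to kg * m^2 / (A * s^2). Of the listed options, that is the dimensionality of magnetic flux.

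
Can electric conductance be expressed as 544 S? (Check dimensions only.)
Yes

electric conductance has SI base units: A^2 * s^3 / (kg * m^2)
S reduces to the same SI base units, so it is a valid unit for electric conductance.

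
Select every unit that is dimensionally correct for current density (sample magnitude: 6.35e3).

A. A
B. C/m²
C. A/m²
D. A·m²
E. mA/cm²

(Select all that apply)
C, E

current density has SI base units: A / m^2

Checking each option against A / m^2:
  A. A: ✗ does not match
  B. C/m²: ✗ does not match
  C. A/m²: ✓ matches
  D. A·m²: ✗ does not match
  E. mA/cm²: ✓ matches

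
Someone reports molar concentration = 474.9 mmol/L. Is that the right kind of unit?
Yes

molar concentration has SI base units: mol / m^3
mmol/L reduces to the same SI base units, so it is a valid unit for molar concentration.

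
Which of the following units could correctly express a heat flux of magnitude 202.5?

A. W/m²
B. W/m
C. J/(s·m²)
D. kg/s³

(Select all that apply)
A, C, D

heat flux has SI base units: kg / s^3

Checking each option against kg / s^3:
  A. W/m²: ✓ matches
  B. W/m: ✗ does not match
  C. J/(s·m²): ✓ matches
  D. kg/s³: ✓ matches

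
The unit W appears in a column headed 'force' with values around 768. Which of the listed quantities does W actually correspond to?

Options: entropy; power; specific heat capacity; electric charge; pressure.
power

force should have units dimensionally equivalent to kg * m / s^2 (e.g. N).
The given unit 'W' reduces to kg * m^2 / s^3. Of the listed options, that is the dimensionality of power.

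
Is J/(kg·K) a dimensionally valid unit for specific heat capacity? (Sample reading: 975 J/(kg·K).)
Yes

specific heat capacity has SI base units: m^2 / (s^2 * K)
J/(kg·K) reduces to the same SI base units, so it is a valid unit for specific heat capacity.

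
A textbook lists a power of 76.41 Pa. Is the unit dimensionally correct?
No

power has SI base units: kg * m^2 / s^3
Pa does NOT reduce to kg * m^2 / s^3; a valid unit for power would be e.g. W.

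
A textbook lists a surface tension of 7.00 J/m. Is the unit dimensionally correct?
No

surface tension has SI base units: kg / s^2
J/m does NOT reduce to kg / s^2; a valid unit for surface tension would be e.g. N/m.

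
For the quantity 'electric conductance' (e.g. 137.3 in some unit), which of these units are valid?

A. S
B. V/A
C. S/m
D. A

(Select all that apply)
A

electric conductance has SI base units: A^2 * s^3 / (kg * m^2)

Checking each option against A^2 * s^3 / (kg * m^2):
  A. S: ✓ matches
  B. V/A: ✗ does not match
  C. S/m: ✗ does not match
  D. A: ✗ does not match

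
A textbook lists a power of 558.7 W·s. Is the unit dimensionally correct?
No

power has SI base units: kg * m^2 / s^3
W·s does NOT reduce to kg * m^2 / s^3; a valid unit for power would be e.g. W.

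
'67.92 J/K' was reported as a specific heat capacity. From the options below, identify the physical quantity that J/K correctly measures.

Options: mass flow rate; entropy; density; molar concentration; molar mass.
entropy

specific heat capacity should have units dimensionally equivalent to m^2 / (s^2 * K) (e.g. J/(kg·K)).
The given unit 'J/K' reduces to kg * m^2 / (s^2 * K). Of the listed options, that is the dimensionality of entropy.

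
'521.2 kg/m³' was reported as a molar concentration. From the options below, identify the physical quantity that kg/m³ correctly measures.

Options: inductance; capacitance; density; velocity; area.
density

molar concentration should have units dimensionally equivalent to mol / m^3 (e.g. mol/m³).
The given unit 'kg/m³' reduces to kg / m^3. Of the listed options, that is the dimensionality of density.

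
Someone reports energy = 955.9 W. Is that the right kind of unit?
No

energy has SI base units: kg * m^2 / s^2
W does NOT reduce to kg * m^2 / s^2; a valid unit for energy would be e.g. J.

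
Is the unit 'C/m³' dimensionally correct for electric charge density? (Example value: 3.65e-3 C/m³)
Yes

electric charge density has SI base units: A * s / m^3
C/m³ reduces to the same SI base units, so it is a valid unit for electric charge density.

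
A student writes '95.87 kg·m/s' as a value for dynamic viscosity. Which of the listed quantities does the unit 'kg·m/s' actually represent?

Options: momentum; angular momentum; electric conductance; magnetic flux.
momentum

dynamic viscosity should have units dimensionally equivalent to kg / (m * s) (e.g. Pa·s).
The given unit 'kg·m/s' reduces to kg * m / s. Of the listed options, that is the dimensionality of momentum.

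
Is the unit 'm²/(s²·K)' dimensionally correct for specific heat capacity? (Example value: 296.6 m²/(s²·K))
Yes

specific heat capacity has SI base units: m^2 / (s^2 * K)
m²/(s²·K) reduces to the same SI base units, so it is a valid unit for specific heat capacity.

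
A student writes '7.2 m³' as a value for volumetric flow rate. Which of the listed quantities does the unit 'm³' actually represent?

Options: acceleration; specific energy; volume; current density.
volume

volumetric flow rate should have units dimensionally equivalent to m^3 / s (e.g. m³/s).
The given unit 'm³' reduces to m^3. Of the listed options, that is the dimensionality of volume.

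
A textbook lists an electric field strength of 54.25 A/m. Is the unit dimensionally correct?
No

electric field strength has SI base units: kg * m / (A * s^3)
A/m does NOT reduce to kg * m / (A * s^3); a valid unit for electric field strength would be e.g. V/m.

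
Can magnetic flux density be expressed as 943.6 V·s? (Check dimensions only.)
No

magnetic flux density has SI base units: kg / (A * s^2)
V·s does NOT reduce to kg / (A * s^2); a valid unit for magnetic flux density would be e.g. T.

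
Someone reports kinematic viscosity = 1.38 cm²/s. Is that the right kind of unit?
Yes

kinematic viscosity has SI base units: m^2 / s
cm²/s reduces to the same SI base units, so it is a valid unit for kinematic viscosity.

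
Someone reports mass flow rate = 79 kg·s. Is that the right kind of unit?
No

mass flow rate has SI base units: kg / s
kg·s does NOT reduce to kg / s; a valid unit for mass flow rate would be e.g. kg/s.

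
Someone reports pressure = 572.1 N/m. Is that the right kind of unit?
No

pressure has SI base units: kg / (m * s^2)
N/m does NOT reduce to kg / (m * s^2); a valid unit for pressure would be e.g. Pa.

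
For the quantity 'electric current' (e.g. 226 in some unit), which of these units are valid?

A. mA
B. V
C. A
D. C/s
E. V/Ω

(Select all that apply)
A, C, D, E

electric current has SI base units: A

Checking each option against A:
  A. mA: ✓ matches
  B. V: ✗ does not match
  C. A: ✓ matches
  D. C/s: ✓ matches
  E. V/Ω: ✓ matches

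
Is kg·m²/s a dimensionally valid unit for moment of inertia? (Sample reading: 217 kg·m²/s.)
No

moment of inertia has SI base units: kg * m^2
kg·m²/s does NOT reduce to kg * m^2; a valid unit for moment of inertia would be e.g. kg·m².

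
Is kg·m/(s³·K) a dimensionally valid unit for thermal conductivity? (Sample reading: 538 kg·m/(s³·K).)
Yes

thermal conductivity has SI base units: kg * m / (s^3 * K)
kg·m/(s³·K) reduces to the same SI base units, so it is a valid unit for thermal conductivity.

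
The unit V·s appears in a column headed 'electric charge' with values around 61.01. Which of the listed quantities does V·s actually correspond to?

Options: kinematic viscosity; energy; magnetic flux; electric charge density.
magnetic flux

electric charge should have units dimensionally equivalent to A * s (e.g. C).
The given unit 'V·s' reduces to kg * m^2 / (A * s^2). Of the listed options, that is the dimensionality of magnetic flux.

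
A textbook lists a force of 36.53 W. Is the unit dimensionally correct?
No

force has SI base units: kg * m / s^2
W does NOT reduce to kg * m / s^2; a valid unit for force would be e.g. N.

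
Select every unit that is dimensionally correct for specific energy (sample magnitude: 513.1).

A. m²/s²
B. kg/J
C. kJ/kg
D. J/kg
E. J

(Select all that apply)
A, C, D

specific energy has SI base units: m^2 / s^2

Checking each option against m^2 / s^2:
  A. m²/s²: ✓ matches
  B. kg/J: ✗ does not match
  C. kJ/kg: ✓ matches
  D. J/kg: ✓ matches
  E. J: ✗ does not match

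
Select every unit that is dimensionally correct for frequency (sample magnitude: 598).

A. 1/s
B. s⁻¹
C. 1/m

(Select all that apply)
A, B

frequency has SI base units: 1 / s

Checking each option against 1 / s:
  A. 1/s: ✓ matches
  B. s⁻¹: ✓ matches
  C. 1/m: ✗ does not match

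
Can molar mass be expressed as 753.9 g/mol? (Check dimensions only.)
Yes

molar mass has SI base units: kg / mol
g/mol reduces to the same SI base units, so it is a valid unit for molar mass.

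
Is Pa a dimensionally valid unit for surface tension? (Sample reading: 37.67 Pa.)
No

surface tension has SI base units: kg / s^2
Pa does NOT reduce to kg / s^2; a valid unit for surface tension would be e.g. N/m.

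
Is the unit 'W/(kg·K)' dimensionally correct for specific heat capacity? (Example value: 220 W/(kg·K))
No

specific heat capacity has SI base units: m^2 / (s^2 * K)
W/(kg·K) does NOT reduce to m^2 / (s^2 * K); a valid unit for specific heat capacity would be e.g. J/(kg·K).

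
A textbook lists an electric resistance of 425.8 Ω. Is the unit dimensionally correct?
Yes

electric resistance has SI base units: kg * m^2 / (A^2 * s^3)
Ω reduces to the same SI base units, so it is a valid unit for electric resistance.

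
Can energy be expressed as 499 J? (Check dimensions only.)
Yes

energy has SI base units: kg * m^2 / s^2
J reduces to the same SI base units, so it is a valid unit for energy.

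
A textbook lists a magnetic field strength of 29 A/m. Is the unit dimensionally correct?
Yes

magnetic field strength has SI base units: A / m
A/m reduces to the same SI base units, so it is a valid unit for magnetic field strength.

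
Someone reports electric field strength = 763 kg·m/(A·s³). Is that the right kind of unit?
Yes

electric field strength has SI base units: kg * m / (A * s^3)
kg·m/(A·s³) reduces to the same SI base units, so it is a valid unit for electric field strength.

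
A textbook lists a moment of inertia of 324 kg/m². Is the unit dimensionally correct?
No

moment of inertia has SI base units: kg * m^2
kg/m² does NOT reduce to kg * m^2; a valid unit for moment of inertia would be e.g. kg·m².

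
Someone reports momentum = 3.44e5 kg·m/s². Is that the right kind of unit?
No

momentum has SI base units: kg * m / s
kg·m/s² does NOT reduce to kg * m / s; a valid unit for momentum would be e.g. kg·m/s.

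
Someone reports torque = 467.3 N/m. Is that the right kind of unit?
No

torque has SI base units: kg * m^2 / s^2
N/m does NOT reduce to kg * m^2 / s^2; a valid unit for torque would be e.g. N·m.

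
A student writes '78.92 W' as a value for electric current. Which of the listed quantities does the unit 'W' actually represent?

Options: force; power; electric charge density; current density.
power

electric current should have units dimensionally equivalent to A (e.g. A).
The given unit 'W' reduces to kg * m^2 / s^3. Of the listed options, that is the dimensionality of power.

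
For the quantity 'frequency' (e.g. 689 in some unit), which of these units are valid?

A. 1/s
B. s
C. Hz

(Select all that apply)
A, C

frequency has SI base units: 1 / s

Checking each option against 1 / s:
  A. 1/s: ✓ matches
  B. s: ✗ does not match
  C. Hz: ✓ matches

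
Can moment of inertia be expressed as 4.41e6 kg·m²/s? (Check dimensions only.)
No

moment of inertia has SI base units: kg * m^2
kg·m²/s does NOT reduce to kg * m^2; a valid unit for moment of inertia would be e.g. kg·m².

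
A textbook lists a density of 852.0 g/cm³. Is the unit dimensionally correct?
Yes

density has SI base units: kg / m^3
g/cm³ reduces to the same SI base units, so it is a valid unit for density.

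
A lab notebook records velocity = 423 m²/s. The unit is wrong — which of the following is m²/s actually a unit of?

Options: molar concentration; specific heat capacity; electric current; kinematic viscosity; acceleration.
kinematic viscosity

velocity should have units dimensionally equivalent to m / s (e.g. m/s).
The given unit 'm²/s' reduces to m^2 / s. Of the listed options, that is the dimensionality of kinematic viscosity.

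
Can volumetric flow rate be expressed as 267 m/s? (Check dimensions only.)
No

volumetric flow rate has SI base units: m^3 / s
m/s does NOT reduce to m^3 / s; a valid unit for volumetric flow rate would be e.g. m³/s.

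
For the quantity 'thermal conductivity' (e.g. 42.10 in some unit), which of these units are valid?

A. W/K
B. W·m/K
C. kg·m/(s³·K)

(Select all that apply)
C

thermal conductivity has SI base units: kg * m / (s^3 * K)

Checking each option against kg * m / (s^3 * K):
  A. W/K: ✗ does not match
  B. W·m/K: ✗ does not match
  C. kg·m/(s³·K): ✓ matches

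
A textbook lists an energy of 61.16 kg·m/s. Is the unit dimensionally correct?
No

energy has SI base units: kg * m^2 / s^2
kg·m/s does NOT reduce to kg * m^2 / s^2; a valid unit for energy would be e.g. J.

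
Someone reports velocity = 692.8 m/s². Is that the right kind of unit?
No

velocity has SI base units: m / s
m/s² does NOT reduce to m / s; a valid unit for velocity would be e.g. m/s.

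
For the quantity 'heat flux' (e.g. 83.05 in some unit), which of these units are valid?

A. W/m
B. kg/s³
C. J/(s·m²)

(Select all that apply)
B, C

heat flux has SI base units: kg / s^3

Checking each option against kg / s^3:
  A. W/m: ✗ does not match
  B. kg/s³: ✓ matches
  C. J/(s·m²): ✓ matches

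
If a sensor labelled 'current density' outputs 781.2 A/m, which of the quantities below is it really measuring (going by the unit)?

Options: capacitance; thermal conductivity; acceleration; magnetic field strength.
magnetic field strength

current density should have units dimensionally equivalent to A / m^2 (e.g. A/m²).
The given unit 'A/m' reduces to A / m. Of the listed options, that is the dimensionality of magnetic field strength.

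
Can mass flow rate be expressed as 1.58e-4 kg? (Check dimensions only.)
No

mass flow rate has SI base units: kg / s
kg does NOT reduce to kg / s; a valid unit for mass flow rate would be e.g. kg/s.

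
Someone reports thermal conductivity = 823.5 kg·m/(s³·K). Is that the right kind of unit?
Yes

thermal conductivity has SI base units: kg * m / (s^3 * K)
kg·m/(s³·K) reduces to the same SI base units, so it is a valid unit for thermal conductivity.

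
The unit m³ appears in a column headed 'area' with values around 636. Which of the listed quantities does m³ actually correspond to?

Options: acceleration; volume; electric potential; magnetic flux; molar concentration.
volume

area should have units dimensionally equivalent to m^2 (e.g. m²).
The given unit 'm³' reduces to m^3. Of the listed options, that is the dimensionality of volume.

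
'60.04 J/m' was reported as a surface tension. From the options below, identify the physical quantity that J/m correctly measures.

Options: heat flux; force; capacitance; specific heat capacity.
force

surface tension should have units dimensionally equivalent to kg / s^2 (e.g. N/m).
The given unit 'J/m' reduces to kg * m / s^2. Of the listed options, that is the dimensionality of force.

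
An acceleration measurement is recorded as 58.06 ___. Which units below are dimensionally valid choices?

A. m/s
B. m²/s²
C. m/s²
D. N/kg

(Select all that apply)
C, D

acceleration has SI base units: m / s^2

Checking each option against m / s^2:
  A. m/s: ✗ does not match
  B. m²/s²: ✗ does not match
  C. m/s²: ✓ matches
  D. N/kg: ✓ matches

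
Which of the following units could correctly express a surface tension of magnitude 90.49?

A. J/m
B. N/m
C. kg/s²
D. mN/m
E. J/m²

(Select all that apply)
B, C, D, E

surface tension has SI base units: kg / s^2

Checking each option against kg / s^2:
  A. J/m: ✗ does not match
  B. N/m: ✓ matches
  C. kg/s²: ✓ matches
  D. mN/m: ✓ matches
  E. J/m²: ✓ matches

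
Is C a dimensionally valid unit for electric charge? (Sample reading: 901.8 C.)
Yes

electric charge has SI base units: A * s
C reduces to the same SI base units, so it is a valid unit for electric charge.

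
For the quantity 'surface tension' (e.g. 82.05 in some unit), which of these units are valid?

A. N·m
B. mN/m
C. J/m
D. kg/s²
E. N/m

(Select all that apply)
B, D, E

surface tension has SI base units: kg / s^2

Checking each option against kg / s^2:
  A. N·m: ✗ does not match
  B. mN/m: ✓ matches
  C. J/m: ✗ does not match
  D. kg/s²: ✓ matches
  E. N/m: ✓ matches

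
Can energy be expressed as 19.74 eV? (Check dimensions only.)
Yes

energy has SI base units: kg * m^2 / s^2
eV reduces to the same SI base units, so it is a valid unit for energy.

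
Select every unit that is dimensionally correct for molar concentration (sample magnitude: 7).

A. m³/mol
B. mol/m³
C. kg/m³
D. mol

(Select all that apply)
B

molar concentration has SI base units: mol / m^3

Checking each option against mol / m^3:
  A. m³/mol: ✗ does not match
  B. mol/m³: ✓ matches
  C. kg/m³: ✗ does not match
  D. mol: ✗ does not match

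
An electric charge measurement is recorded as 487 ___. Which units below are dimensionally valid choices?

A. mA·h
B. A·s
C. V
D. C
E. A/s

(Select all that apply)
A, B, D

electric charge has SI base units: A * s

Checking each option against A * s:
  A. mA·h: ✓ matches
  B. A·s: ✓ matches
  C. V: ✗ does not match
  D. C: ✓ matches
  E. A/s: ✗ does not match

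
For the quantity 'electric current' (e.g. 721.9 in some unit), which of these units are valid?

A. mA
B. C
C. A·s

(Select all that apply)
A

electric current has SI base units: A

Checking each option against A:
  A. mA: ✓ matches
  B. C: ✗ does not match
  C. A·s: ✗ does not match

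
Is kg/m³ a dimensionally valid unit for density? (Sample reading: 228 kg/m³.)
Yes

density has SI base units: kg / m^3
kg/m³ reduces to the same SI base units, so it is a valid unit for density.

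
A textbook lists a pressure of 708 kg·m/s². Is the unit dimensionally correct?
No

pressure has SI base units: kg / (m * s^2)
kg·m/s² does NOT reduce to kg / (m * s^2); a valid unit for pressure would be e.g. Pa.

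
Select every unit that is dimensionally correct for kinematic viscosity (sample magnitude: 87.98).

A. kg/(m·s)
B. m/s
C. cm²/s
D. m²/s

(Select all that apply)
C, D

kinematic viscosity has SI base units: m^2 / s

Checking each option against m^2 / s:
  A. kg/(m·s): ✗ does not match
  B. m/s: ✗ does not match
  C. cm²/s: ✓ matches
  D. m²/s: ✓ matches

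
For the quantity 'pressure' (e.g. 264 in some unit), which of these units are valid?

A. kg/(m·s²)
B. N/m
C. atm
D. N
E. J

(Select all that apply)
A, C

pressure has SI base units: kg / (m * s^2)

Checking each option against kg / (m * s^2):
  A. kg/(m·s²): ✓ matches
  B. N/m: ✗ does not match
  C. atm: ✓ matches
  D. N: ✗ does not match
  E. J: ✗ does not match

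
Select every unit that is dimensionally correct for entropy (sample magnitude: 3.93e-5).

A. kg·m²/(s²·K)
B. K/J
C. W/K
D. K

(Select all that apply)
A

entropy has SI base units: kg * m^2 / (s^2 * K)

Checking each option against kg * m^2 / (s^2 * K):
  A. kg·m²/(s²·K): ✓ matches
  B. K/J: ✗ does not match
  C. W/K: ✗ does not match
  D. K: ✗ does not match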